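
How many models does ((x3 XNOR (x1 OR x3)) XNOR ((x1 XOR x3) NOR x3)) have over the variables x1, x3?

Satisfying assignments: (0,0), (1,0)
Count: 2 out of 4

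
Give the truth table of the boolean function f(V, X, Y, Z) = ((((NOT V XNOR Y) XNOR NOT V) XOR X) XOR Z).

V | X | Y | Z | Output
----------------------
0 | 0 | 0 | 0 | 0
0 | 0 | 0 | 1 | 1
0 | 0 | 1 | 0 | 1
0 | 0 | 1 | 1 | 0
0 | 1 | 0 | 0 | 1
0 | 1 | 0 | 1 | 0
0 | 1 | 1 | 0 | 0
0 | 1 | 1 | 1 | 1
1 | 0 | 0 | 0 | 0
1 | 0 | 0 | 1 | 1
1 | 0 | 1 | 0 | 1
1 | 0 | 1 | 1 | 0
1 | 1 | 0 | 0 | 1
1 | 1 | 0 | 1 | 0
1 | 1 | 1 | 0 | 0
1 | 1 | 1 | 1 | 1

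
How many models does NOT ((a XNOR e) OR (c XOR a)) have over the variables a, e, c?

Satisfying assignments: (0,1,0), (1,0,1)
Count: 2 out of 8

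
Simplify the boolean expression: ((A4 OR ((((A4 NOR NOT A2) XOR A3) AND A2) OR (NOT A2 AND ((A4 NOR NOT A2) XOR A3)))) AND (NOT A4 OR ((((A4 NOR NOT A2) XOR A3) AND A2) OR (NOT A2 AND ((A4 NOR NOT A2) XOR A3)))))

By distribution ((E OR v) AND (E OR NOT v) = E) then distribution ((E AND v) OR (E AND NOT v) = E):
= ((A4 NOR NOT A2) XOR A3)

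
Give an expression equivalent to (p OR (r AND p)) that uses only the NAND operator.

((p NAND p) NAND (((r NAND p) NAND (r NAND p)) NAND ((r NAND p) NAND (r NAND p))))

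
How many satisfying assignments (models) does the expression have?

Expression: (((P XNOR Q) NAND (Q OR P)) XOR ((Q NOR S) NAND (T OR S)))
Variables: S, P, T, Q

Satisfying assignments: (0,0,1,0), (0,1,0,1), (0,1,1,0), (0,1,1,1), (1,1,0,1), (1,1,1,1)
Count: 6 out of 16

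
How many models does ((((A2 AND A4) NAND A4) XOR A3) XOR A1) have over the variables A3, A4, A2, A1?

Satisfying assignments: (0,0,0,0), (0,0,1,0), (0,1,0,0), (0,1,1,1), (1,0,0,1), (1,0,1,1), (1,1,0,1), (1,1,1,0)
Count: 8 out of 16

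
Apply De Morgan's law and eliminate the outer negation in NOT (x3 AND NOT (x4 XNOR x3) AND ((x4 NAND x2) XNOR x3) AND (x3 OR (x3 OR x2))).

NOT x3 OR (x4 XNOR x3) OR NOT ((x4 NAND x2) XNOR x3) OR NOT (x3 OR (x3 OR x2))
De Morgan's: NOT(AND of terms) = OR of negations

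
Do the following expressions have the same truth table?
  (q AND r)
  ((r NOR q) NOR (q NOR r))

No. Counterexample: with r=0, q=1, Expression 1 = 0 but Expression 2 = 1.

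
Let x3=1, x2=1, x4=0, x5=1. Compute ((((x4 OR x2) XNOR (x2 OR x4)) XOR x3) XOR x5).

Substituting: ((((0 OR 1) XNOR (1 OR 0)) XOR 1) XOR 1)
= 1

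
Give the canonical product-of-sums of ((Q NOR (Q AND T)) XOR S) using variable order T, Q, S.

ΠM(1, 2, 5, 6) = (T OR Q OR NOT S) AND (T OR NOT Q OR S) AND (NOT T OR Q OR NOT S) AND (NOT T OR NOT Q OR S)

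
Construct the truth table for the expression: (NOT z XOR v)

z | v | Output
--------------
0 | 0 | 1
0 | 1 | 0
1 | 0 | 0
1 | 1 | 1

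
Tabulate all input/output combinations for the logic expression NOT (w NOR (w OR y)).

y | w | Output
--------------
0 | 0 | 0
0 | 1 | 1
1 | 0 | 1
1 | 1 | 1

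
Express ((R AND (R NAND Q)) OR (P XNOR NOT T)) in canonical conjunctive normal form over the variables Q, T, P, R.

(Q OR T OR P OR R) AND (Q OR NOT T OR NOT P OR R) AND (NOT Q OR T OR P OR R) AND (NOT Q OR T OR P OR NOT R) AND (NOT Q OR NOT T OR NOT P OR R) AND (NOT Q OR NOT T OR NOT P OR NOT R)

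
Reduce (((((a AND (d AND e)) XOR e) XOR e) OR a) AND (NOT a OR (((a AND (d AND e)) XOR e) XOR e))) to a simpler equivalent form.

By distribution ((E OR v) AND (E OR NOT v) = E) then XOR self-cancellation ((E XOR v) XOR v = E):
= (a AND (d AND e))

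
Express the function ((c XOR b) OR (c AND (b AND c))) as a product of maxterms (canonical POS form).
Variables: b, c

ΠM(0) = (b OR c)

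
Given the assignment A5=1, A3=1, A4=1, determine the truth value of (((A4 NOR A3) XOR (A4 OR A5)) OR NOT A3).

Substituting: (((1 NOR 1) XOR (1 OR 1)) OR NOT 1)
= 1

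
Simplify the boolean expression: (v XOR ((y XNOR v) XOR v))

By XOR self-cancellation ((E XOR v) XOR v = E):
= (y XNOR v)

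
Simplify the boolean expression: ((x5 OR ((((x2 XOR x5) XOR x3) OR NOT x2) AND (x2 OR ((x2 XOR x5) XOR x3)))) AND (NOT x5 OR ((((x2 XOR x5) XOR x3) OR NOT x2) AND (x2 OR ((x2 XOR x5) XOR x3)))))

By distribution ((E OR v) AND (E OR NOT v) = E) then distribution ((E OR v) AND (E OR NOT v) = E):
= ((x2 XOR x5) XOR x3)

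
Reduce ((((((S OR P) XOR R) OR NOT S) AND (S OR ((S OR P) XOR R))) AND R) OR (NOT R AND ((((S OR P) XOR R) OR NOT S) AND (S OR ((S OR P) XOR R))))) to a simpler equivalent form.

By distribution ((E AND v) OR (E AND NOT v) = E) then distribution ((E OR v) AND (E OR NOT v) = E):
= ((S OR P) XOR R)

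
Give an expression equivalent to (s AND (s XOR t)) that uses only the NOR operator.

((s NOR s) NOR (((((s NOR t) NOR (s NOR t)) NOR ((s NOR t) NOR (s NOR t))) NOR ((((s NOR s) NOR (t NOR t)) NOR ((s NOR s) NOR (t NOR t))) NOR (((s NOR s) NOR (t NOR t)) NOR ((s NOR s) NOR (t NOR t))))) NOR ((((s NOR t) NOR (s NOR t)) NOR ((s NOR t) NOR (s NOR t))) NOR ((((s NOR s) NOR (t NOR t)) NOR ((s NOR s) NOR (t NOR t))) NOR (((s NOR s) NOR (t NOR t)) NOR ((s NOR s) NOR (t NOR t)))))))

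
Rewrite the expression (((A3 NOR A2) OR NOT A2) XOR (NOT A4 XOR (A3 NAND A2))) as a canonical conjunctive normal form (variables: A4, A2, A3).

(A4 OR NOT A2 OR A3) AND (NOT A4 OR A2 OR A3) AND (NOT A4 OR A2 OR NOT A3) AND (NOT A4 OR NOT A2 OR NOT A3)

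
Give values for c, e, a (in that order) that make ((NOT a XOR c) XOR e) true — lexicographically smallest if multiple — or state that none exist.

c=0, e=0, a=0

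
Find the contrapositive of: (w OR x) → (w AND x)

Contrapositive: NOT (w AND x) → NOT (w OR x)
Note: A statement and its contrapositive are logically equivalent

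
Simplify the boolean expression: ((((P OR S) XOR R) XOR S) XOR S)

By XOR self-cancellation ((E XOR v) XOR v = E):
= ((P OR S) XOR R)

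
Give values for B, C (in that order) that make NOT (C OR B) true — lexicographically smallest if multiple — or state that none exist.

B=0, C=0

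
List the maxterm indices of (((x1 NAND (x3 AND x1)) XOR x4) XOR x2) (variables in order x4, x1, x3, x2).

ΠM(1, 3, 5, 6, 8, 10, 12, 15) = (x4 OR x1 OR x3 OR NOT x2) AND (x4 OR x1 OR NOT x3 OR NOT x2) AND (x4 OR NOT x1 OR x3 OR NOT x2) AND (x4 OR NOT x1 OR NOT x3 OR x2) AND (NOT x4 OR x1 OR x3 OR x2) AND (NOT x4 OR x1 OR NOT x3 OR x2) AND (NOT x4 OR NOT x1 OR x3 OR x2) AND (NOT x4 OR NOT x1 OR NOT x3 OR NOT x2)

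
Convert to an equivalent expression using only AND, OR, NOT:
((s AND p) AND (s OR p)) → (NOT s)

NOT ((s AND p) AND (s OR p)) OR (NOT s)
(Implication elimination: A → B = NOT A OR B)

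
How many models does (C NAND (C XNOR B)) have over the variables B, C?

Satisfying assignments: (0,0), (0,1), (1,0)
Count: 3 out of 4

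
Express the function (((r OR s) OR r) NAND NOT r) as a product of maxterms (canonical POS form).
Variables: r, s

ΠM(1) = (r OR NOT s)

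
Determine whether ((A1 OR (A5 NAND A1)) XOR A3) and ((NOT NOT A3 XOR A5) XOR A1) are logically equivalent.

No. Counterexample: with A5=0, A3=0, A1=0, Expression 1 = 1 but Expression 2 = 0.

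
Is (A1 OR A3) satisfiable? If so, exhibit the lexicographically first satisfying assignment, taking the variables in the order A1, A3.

A1=0, A3=1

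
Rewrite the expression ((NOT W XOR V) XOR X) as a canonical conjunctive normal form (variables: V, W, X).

(V OR W OR NOT X) AND (V OR NOT W OR X) AND (NOT V OR W OR X) AND (NOT V OR NOT W OR NOT X)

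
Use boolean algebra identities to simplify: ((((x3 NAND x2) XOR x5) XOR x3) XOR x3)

By XOR self-cancellation ((E XOR v) XOR v = E):
= ((x3 NAND x2) XOR x5)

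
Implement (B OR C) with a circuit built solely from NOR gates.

((B NOR C) NOR (B NOR C))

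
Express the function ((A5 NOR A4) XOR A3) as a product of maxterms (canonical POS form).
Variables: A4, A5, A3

ΠM(1, 2, 4, 6) = (A4 OR A5 OR NOT A3) AND (A4 OR NOT A5 OR A3) AND (NOT A4 OR A5 OR A3) AND (NOT A4 OR NOT A5 OR A3)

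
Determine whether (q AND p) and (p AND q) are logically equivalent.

Yes, they are equivalent — the two output columns agree on all 4 assignments:
q | p | Expression 1 | Expression 2
-----------------------------------
0 | 0 | 0 | 0
0 | 1 | 0 | 0
1 | 0 | 0 | 0
1 | 1 | 1 | 1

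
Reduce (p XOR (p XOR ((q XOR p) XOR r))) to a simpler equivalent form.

By XOR self-cancellation ((E XOR v) XOR v = E):
= ((q XOR p) XOR r)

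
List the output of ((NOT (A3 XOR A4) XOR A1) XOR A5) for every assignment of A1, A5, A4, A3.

A1 | A5 | A4 | A3 | Output
--------------------------
0 | 0 | 0 | 0 | 1
0 | 0 | 0 | 1 | 0
0 | 0 | 1 | 0 | 0
0 | 0 | 1 | 1 | 1
0 | 1 | 0 | 0 | 0
0 | 1 | 0 | 1 | 1
0 | 1 | 1 | 0 | 1
0 | 1 | 1 | 1 | 0
1 | 0 | 0 | 0 | 0
1 | 0 | 0 | 1 | 1
1 | 0 | 1 | 0 | 1
1 | 0 | 1 | 1 | 0
1 | 1 | 0 | 0 | 1
1 | 1 | 0 | 1 | 0
1 | 1 | 1 | 0 | 0
1 | 1 | 1 | 1 | 1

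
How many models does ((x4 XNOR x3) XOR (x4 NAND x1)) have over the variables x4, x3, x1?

Satisfying assignments: (0,1,0), (0,1,1), (1,0,0), (1,1,1)
Count: 4 out of 8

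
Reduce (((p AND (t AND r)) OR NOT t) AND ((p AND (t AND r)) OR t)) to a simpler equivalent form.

By distribution ((E OR v) AND (E OR NOT v) = E):
= (p AND (t AND r))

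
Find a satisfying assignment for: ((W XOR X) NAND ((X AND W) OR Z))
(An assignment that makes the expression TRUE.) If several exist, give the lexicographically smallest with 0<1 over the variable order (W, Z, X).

W=0, Z=0, X=0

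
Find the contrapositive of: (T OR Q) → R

Contrapositive: NOT R → NOT (T OR Q)
Note: A statement and its contrapositive are logically equivalent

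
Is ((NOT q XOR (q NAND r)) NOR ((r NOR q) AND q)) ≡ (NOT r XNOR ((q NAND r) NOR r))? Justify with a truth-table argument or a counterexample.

No. Counterexample: with r=0, q=0, Expression 1 = 1 but Expression 2 = 0.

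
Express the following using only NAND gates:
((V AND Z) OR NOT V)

((((V NAND Z) NAND (V NAND Z)) NAND ((V NAND Z) NAND (V NAND Z))) NAND ((V NAND V) NAND (V NAND V)))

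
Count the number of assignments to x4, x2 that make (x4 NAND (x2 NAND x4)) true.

Satisfying assignments: (0,0), (0,1), (1,1)
Count: 3 out of 4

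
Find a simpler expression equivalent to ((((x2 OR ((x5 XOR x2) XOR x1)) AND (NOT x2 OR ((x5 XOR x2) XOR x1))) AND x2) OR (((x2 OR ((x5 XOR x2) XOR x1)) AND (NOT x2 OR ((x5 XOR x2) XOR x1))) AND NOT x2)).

By distribution ((E AND v) OR (E AND NOT v) = E) then distribution ((E OR v) AND (E OR NOT v) = E):
= ((x5 XOR x2) XOR x1)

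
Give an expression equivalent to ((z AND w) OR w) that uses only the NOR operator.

((((z NOR z) NOR (w NOR w)) NOR w) NOR (((z NOR z) NOR (w NOR w)) NOR w))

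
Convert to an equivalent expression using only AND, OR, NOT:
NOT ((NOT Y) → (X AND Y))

(NOT Y) AND NOT (X AND Y)
(Negated implication: NOT(A → B) = A AND NOT B)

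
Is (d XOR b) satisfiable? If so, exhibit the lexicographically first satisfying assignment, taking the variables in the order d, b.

d=0, b=1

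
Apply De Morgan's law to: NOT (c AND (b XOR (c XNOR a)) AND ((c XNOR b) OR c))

NOT c OR NOT (b XOR (c XNOR a)) OR NOT ((c XNOR b) OR c)
De Morgan's: NOT(AND of terms) = OR of negations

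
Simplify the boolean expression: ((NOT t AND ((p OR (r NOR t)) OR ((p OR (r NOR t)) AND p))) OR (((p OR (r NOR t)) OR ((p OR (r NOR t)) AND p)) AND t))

By distribution ((E AND v) OR (E AND NOT v) = E) then absorption (E OR (E AND v) = E):
= (p OR (r NOR t))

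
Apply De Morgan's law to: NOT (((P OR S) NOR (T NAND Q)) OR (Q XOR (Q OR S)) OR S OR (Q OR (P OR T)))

NOT ((P OR S) NOR (T NAND Q)) AND NOT (Q XOR (Q OR S)) AND NOT S AND NOT (Q OR (P OR T))
De Morgan's: NOT(OR of terms) = AND of negations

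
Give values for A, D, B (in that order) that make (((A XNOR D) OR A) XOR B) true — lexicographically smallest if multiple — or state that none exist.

A=0, D=0, B=0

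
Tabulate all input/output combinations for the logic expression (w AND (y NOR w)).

y | w | Output
--------------
0 | 0 | 0
0 | 1 | 0
1 | 0 | 0
1 | 1 | 0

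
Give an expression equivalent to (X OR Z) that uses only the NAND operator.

((X NAND X) NAND (Z NAND Z))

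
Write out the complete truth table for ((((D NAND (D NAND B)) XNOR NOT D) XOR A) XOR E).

B | A | D | E | Output
----------------------
0 | 0 | 0 | 0 | 1
0 | 0 | 0 | 1 | 0
0 | 0 | 1 | 0 | 1
0 | 0 | 1 | 1 | 0
0 | 1 | 0 | 0 | 0
0 | 1 | 0 | 1 | 1
0 | 1 | 1 | 0 | 0
0 | 1 | 1 | 1 | 1
1 | 0 | 0 | 0 | 1
1 | 0 | 0 | 1 | 0
1 | 0 | 1 | 0 | 0
1 | 0 | 1 | 1 | 1
1 | 1 | 0 | 0 | 0
1 | 1 | 0 | 1 | 1
1 | 1 | 1 | 0 | 1
1 | 1 | 1 | 1 | 0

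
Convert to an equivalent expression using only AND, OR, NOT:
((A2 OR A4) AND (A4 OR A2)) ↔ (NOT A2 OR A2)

(((A2 OR A4) AND (A4 OR A2)) AND (NOT A2 OR A2)) OR (NOT ((A2 OR A4) AND (A4 OR A2)) AND NOT (NOT A2 OR A2))
(Biconditional = both true or both false)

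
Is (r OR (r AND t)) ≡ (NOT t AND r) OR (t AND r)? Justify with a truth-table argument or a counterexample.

Yes, they are equivalent — the two output columns agree on all 4 assignments:
t | r | Expression 1 | Expression 2
-----------------------------------
0 | 0 | 0 | 0
0 | 1 | 1 | 1
1 | 0 | 0 | 0
1 | 1 | 1 | 1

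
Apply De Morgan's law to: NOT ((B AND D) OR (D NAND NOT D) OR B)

NOT (B AND D) AND NOT (D NAND NOT D) AND NOT B
De Morgan's: NOT(OR of terms) = AND of negations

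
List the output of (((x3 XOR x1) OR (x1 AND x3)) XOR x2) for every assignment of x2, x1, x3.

x2 | x1 | x3 | Output
---------------------
0 | 0 | 0 | 0
0 | 0 | 1 | 1
0 | 1 | 0 | 1
0 | 1 | 1 | 1
1 | 0 | 0 | 1
1 | 0 | 1 | 0
1 | 1 | 0 | 0
1 | 1 | 1 | 0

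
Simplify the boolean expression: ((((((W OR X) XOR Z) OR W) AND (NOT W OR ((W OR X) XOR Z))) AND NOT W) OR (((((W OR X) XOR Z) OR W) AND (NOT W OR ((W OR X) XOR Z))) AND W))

By distribution ((E AND v) OR (E AND NOT v) = E) then distribution ((E OR v) AND (E OR NOT v) = E):
= ((W OR X) XOR Z)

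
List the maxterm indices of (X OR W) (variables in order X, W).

ΠM(0) = (X OR W)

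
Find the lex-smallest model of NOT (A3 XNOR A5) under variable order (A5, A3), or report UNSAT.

A5=0, A3=1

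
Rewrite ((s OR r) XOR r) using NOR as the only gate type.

((((((s NOR r) NOR (s NOR r)) NOR r) NOR (((s NOR r) NOR (s NOR r)) NOR r)) NOR ((((s NOR r) NOR (s NOR r)) NOR r) NOR (((s NOR r) NOR (s NOR r)) NOR r))) NOR ((((((s NOR r) NOR (s NOR r)) NOR ((s NOR r) NOR (s NOR r))) NOR (r NOR r)) NOR ((((s NOR r) NOR (s NOR r)) NOR ((s NOR r) NOR (s NOR r))) NOR (r NOR r))) NOR (((((s NOR r) NOR (s NOR r)) NOR ((s NOR r) NOR (s NOR r))) NOR (r NOR r)) NOR ((((s NOR r) NOR (s NOR r)) NOR ((s NOR r) NOR (s NOR r))) NOR (r NOR r)))))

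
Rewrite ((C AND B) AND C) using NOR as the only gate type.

((((C NOR C) NOR (B NOR B)) NOR ((C NOR C) NOR (B NOR B))) NOR (C NOR C))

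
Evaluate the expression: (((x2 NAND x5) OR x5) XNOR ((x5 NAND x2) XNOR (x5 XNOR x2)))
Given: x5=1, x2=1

Substituting: (((1 NAND 1) OR 1) XNOR ((1 NAND 1) XNOR (1 XNOR 1)))
= 0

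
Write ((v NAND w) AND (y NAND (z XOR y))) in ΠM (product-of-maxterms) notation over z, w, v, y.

ΠM(1, 3, 5, 6, 7, 14, 15) = (z OR w OR v OR NOT y) AND (z OR w OR NOT v OR NOT y) AND (z OR NOT w OR v OR NOT y) AND (z OR NOT w OR NOT v OR y) AND (z OR NOT w OR NOT v OR NOT y) AND (NOT z OR NOT w OR NOT v OR y) AND (NOT z OR NOT w OR NOT v OR NOT y)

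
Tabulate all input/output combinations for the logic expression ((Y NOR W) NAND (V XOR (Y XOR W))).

V | Y | W | Output
------------------
0 | 0 | 0 | 1
0 | 0 | 1 | 1
0 | 1 | 0 | 1
0 | 1 | 1 | 1
1 | 0 | 0 | 0
1 | 0 | 1 | 1
1 | 1 | 0 | 1
1 | 1 | 1 | 1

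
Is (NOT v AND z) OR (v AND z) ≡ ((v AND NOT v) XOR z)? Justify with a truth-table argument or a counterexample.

Yes, they are equivalent — the two output columns agree on all 4 assignments:
v | z | Expression 1 | Expression 2
-----------------------------------
0 | 0 | 0 | 0
0 | 1 | 1 | 1
1 | 0 | 0 | 0
1 | 1 | 1 | 1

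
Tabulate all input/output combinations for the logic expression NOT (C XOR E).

C | E | Output
--------------
0 | 0 | 1
0 | 1 | 0
1 | 0 | 0
1 | 1 | 1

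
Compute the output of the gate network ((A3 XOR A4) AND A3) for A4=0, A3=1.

Substituting: ((1 XOR 0) AND 1)
= 1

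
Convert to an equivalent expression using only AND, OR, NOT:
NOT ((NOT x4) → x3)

(NOT x4) AND NOT x3
(Negated implication: NOT(A → B) = A AND NOT B)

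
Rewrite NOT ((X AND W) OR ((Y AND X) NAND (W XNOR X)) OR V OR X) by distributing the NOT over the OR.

NOT (X AND W) AND NOT ((Y AND X) NAND (W XNOR X)) AND NOT V AND NOT X
De Morgan's: NOT(OR of terms) = AND of negations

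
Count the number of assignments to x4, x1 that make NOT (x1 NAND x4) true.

Satisfying assignments: (1,1)
Count: 1 out of 4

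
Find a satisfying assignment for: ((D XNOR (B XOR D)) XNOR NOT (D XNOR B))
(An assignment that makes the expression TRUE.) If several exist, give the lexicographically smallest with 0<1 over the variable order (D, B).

D=1, B=0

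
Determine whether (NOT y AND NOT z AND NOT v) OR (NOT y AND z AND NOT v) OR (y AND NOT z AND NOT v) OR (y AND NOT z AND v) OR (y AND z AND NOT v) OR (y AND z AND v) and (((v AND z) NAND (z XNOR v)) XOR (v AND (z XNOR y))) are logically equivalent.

Yes, they are equivalent — the two output columns agree on all 8 assignments:
y | z | v | Expression 1 | Expression 2
---------------------------------------
0 | 0 | 0 | 1 | 1
0 | 0 | 1 | 0 | 0
0 | 1 | 0 | 1 | 1
0 | 1 | 1 | 0 | 0
1 | 0 | 0 | 1 | 1
1 | 0 | 1 | 1 | 1
1 | 1 | 0 | 1 | 1
1 | 1 | 1 | 1 | 1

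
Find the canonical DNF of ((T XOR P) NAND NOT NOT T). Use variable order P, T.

(NOT P AND NOT T) OR (P AND NOT T) OR (P AND T)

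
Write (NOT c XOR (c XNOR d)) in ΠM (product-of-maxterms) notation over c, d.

ΠM(0, 2) = (c OR d) AND (NOT c OR d)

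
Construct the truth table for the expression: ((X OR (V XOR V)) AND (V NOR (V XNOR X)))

V | X | Output
--------------
0 | 0 | 0
0 | 1 | 1
1 | 0 | 0
1 | 1 | 0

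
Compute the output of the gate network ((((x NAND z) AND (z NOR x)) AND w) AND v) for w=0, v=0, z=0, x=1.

Substituting: ((((1 NAND 0) AND (0 NOR 1)) AND 0) AND 0)
= 0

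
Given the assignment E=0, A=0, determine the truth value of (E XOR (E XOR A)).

Substituting: (0 XOR (0 XOR 0))
= 0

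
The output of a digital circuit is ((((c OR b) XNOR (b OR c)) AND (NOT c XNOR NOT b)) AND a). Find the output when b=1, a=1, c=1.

Substituting: ((((1 OR 1) XNOR (1 OR 1)) AND (NOT 1 XNOR NOT 1)) AND 1)
= 1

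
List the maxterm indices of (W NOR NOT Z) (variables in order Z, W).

ΠM(0, 1, 3) = (Z OR W) AND (Z OR NOT W) AND (NOT Z OR NOT W)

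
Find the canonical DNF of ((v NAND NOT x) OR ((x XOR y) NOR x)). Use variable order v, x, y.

(NOT v AND NOT x AND NOT y) OR (NOT v AND NOT x AND y) OR (NOT v AND x AND NOT y) OR (NOT v AND x AND y) OR (v AND NOT x AND NOT y) OR (v AND x AND NOT y) OR (v AND x AND y)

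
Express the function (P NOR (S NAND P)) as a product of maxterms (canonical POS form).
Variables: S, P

ΠM(0, 1, 2, 3) = (S OR P) AND (S OR NOT P) AND (NOT S OR P) AND (NOT S OR NOT P)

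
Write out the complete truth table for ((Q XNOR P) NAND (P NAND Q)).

P | Q | Output
--------------
0 | 0 | 0
0 | 1 | 1
1 | 0 | 1
1 | 1 | 1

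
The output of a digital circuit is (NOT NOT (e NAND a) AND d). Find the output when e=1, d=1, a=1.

Substituting: (NOT NOT (1 NAND 1) AND 1)
= 0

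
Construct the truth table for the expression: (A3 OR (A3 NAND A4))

A4 | A3 | Output
----------------
0 | 0 | 1
0 | 1 | 1
1 | 0 | 1
1 | 1 | 1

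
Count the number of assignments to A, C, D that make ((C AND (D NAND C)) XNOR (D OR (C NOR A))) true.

Satisfying assignments: (1,0,0)
Count: 1 out of 8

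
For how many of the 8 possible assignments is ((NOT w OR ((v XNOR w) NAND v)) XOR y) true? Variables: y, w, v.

Satisfying assignments: (0,0,0), (0,0,1), (0,1,0), (1,1,1)
Count: 4 out of 8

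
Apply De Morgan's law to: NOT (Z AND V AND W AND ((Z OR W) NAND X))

NOT Z OR NOT V OR NOT W OR NOT ((Z OR W) NAND X)
De Morgan's: NOT(AND of terms) = OR of negations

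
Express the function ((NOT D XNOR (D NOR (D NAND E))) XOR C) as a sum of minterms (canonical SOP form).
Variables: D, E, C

Σm(1, 3, 4, 6) = (NOT D AND NOT E AND C) OR (NOT D AND E AND C) OR (D AND NOT E AND NOT C) OR (D AND E AND NOT C)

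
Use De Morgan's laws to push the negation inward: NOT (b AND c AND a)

NOT b OR NOT c OR NOT a
De Morgan's: NOT(AND of terms) = OR of negations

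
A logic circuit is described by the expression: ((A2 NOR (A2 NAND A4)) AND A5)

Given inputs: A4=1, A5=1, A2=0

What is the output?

Substituting: ((0 NOR (0 NAND 1)) AND 1)
= 0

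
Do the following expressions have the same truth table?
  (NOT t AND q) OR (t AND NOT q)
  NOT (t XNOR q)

Yes, they are equivalent — the two output columns agree on all 4 assignments:
t | q | Expression 1 | Expression 2
-----------------------------------
0 | 0 | 0 | 0
0 | 1 | 1 | 1
1 | 0 | 1 | 1
1 | 1 | 0 | 0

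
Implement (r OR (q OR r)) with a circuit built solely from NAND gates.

((r NAND r) NAND (((q NAND q) NAND (r NAND r)) NAND ((q NAND q) NAND (r NAND r))))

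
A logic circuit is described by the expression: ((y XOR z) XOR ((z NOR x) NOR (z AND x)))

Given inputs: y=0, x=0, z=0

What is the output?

Substituting: ((0 XOR 0) XOR ((0 NOR 0) NOR (0 AND 0)))
= 0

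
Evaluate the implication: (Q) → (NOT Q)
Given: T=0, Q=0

Antecedent (Q) = 0; consequent (NOT Q) = 1.
0 → 1 = 1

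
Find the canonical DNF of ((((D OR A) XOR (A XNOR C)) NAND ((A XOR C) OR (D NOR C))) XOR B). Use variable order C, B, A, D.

(NOT C AND NOT B AND NOT A AND D) OR (NOT C AND B AND NOT A AND NOT D) OR (NOT C AND B AND A AND NOT D) OR (NOT C AND B AND A AND D) OR (C AND NOT B AND NOT A AND NOT D) OR (C AND NOT B AND A AND NOT D) OR (C AND NOT B AND A AND D) OR (C AND B AND NOT A AND D)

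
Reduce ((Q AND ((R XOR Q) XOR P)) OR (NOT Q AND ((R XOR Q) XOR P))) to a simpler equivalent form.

By distribution ((E AND v) OR (E AND NOT v) = E):
= ((R XOR Q) XOR P)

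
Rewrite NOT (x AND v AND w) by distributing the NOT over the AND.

NOT x OR NOT v OR NOT w
De Morgan's: NOT(AND of terms) = OR of negations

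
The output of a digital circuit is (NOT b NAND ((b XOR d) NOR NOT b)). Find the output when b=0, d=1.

Substituting: (NOT 0 NAND ((0 XOR 1) NOR NOT 0))
= 1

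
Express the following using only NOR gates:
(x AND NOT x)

((x NOR x) NOR ((x NOR x) NOR (x NOR x)))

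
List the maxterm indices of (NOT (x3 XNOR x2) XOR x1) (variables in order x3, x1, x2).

ΠM(0, 3, 5, 6) = (x3 OR x1 OR x2) AND (x3 OR NOT x1 OR NOT x2) AND (NOT x3 OR x1 OR NOT x2) AND (NOT x3 OR NOT x1 OR x2)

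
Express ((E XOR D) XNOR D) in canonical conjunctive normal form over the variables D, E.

(D OR NOT E) AND (NOT D OR NOT E)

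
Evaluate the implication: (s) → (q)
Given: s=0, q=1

Antecedent (s) = 0; consequent (q) = 1.
0 → 1 = 1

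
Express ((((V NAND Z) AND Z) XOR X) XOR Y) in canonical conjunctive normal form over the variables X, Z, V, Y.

(X OR Z OR V OR Y) AND (X OR Z OR NOT V OR Y) AND (X OR NOT Z OR V OR NOT Y) AND (X OR NOT Z OR NOT V OR Y) AND (NOT X OR Z OR V OR NOT Y) AND (NOT X OR Z OR NOT V OR NOT Y) AND (NOT X OR NOT Z OR V OR Y) AND (NOT X OR NOT Z OR NOT V OR NOT Y)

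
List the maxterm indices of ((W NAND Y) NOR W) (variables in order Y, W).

ΠM(0, 1, 2, 3) = (Y OR W) AND (Y OR NOT W) AND (NOT Y OR W) AND (NOT Y OR NOT W)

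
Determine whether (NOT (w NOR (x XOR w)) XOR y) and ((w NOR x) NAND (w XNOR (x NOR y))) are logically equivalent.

No. Counterexample: with w=0, y=0, x=0, Expression 1 = 0 but Expression 2 = 1.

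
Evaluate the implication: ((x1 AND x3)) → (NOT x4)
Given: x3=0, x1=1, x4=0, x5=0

Antecedent ((x1 AND x3)) = 0; consequent (NOT x4) = 1.
0 → 1 = 1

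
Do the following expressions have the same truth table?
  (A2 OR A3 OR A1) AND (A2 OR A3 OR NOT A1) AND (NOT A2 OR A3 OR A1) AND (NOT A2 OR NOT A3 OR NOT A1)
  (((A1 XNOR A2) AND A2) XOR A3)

Yes, they are equivalent — the two output columns agree on all 8 assignments:
A2 | A3 | A1 | Expression 1 | Expression 2
------------------------------------------
0 | 0 | 0 | 0 | 0
0 | 0 | 1 | 0 | 0
0 | 1 | 0 | 1 | 1
0 | 1 | 1 | 1 | 1
1 | 0 | 0 | 0 | 0
1 | 0 | 1 | 1 | 1
1 | 1 | 0 | 1 | 1
1 | 1 | 1 | 0 | 0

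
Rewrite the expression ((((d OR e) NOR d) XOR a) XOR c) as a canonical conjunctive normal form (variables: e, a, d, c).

(e OR a OR d OR NOT c) AND (e OR a OR NOT d OR c) AND (e OR NOT a OR d OR c) AND (e OR NOT a OR NOT d OR NOT c) AND (NOT e OR a OR d OR c) AND (NOT e OR a OR NOT d OR c) AND (NOT e OR NOT a OR d OR NOT c) AND (NOT e OR NOT a OR NOT d OR NOT c)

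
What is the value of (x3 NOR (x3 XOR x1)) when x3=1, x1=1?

Substituting: (1 NOR (1 XOR 1))
= 0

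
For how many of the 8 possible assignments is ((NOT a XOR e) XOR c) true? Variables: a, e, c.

Satisfying assignments: (0,0,0), (0,1,1), (1,0,1), (1,1,0)
Count: 4 out of 8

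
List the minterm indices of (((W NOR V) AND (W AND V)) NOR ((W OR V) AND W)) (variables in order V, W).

Σm(0, 2) = (NOT V AND NOT W) OR (V AND NOT W)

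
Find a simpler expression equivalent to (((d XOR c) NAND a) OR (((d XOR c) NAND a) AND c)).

By absorption (E OR (E AND v) = E):
= ((d XOR c) NAND a)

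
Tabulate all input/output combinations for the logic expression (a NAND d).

d | a | Output
--------------
0 | 0 | 1
0 | 1 | 1
1 | 0 | 1
1 | 1 | 0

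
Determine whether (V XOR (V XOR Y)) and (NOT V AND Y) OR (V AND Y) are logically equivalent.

Yes, they are equivalent — the two output columns agree on all 4 assignments:
V | Y | Expression 1 | Expression 2
-----------------------------------
0 | 0 | 0 | 0
0 | 1 | 1 | 1
1 | 0 | 0 | 0
1 | 1 | 1 | 1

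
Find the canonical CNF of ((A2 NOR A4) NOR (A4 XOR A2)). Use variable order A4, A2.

(A4 OR A2) AND (A4 OR NOT A2) AND (NOT A4 OR A2)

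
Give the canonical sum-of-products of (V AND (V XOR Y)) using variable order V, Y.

Σm(2) = (V AND NOT Y)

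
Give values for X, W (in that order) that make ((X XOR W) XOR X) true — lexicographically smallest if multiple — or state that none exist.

X=0, W=1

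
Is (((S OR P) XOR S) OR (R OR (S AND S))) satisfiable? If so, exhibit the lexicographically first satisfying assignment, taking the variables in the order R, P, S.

R=0, P=0, S=1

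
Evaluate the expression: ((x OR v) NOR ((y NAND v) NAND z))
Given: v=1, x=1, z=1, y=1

Substituting: ((1 OR 1) NOR ((1 NAND 1) NAND 1))
= 0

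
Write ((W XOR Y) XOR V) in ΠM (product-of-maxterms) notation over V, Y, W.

ΠM(0, 3, 5, 6) = (V OR Y OR W) AND (V OR NOT Y OR NOT W) AND (NOT V OR Y OR NOT W) AND (NOT V OR NOT Y OR W)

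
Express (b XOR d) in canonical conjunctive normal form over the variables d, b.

(d OR b) AND (NOT d OR NOT b)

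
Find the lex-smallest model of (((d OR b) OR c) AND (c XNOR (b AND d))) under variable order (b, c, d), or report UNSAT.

b=0, c=0, d=1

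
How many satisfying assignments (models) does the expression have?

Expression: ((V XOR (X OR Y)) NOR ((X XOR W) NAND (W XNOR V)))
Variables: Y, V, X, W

Satisfying assignments: (1,1,0,1)
Count: 1 out of 16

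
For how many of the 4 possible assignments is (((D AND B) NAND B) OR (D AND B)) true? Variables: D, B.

Satisfying assignments: (0,0), (0,1), (1,0), (1,1)
Count: 4 out of 4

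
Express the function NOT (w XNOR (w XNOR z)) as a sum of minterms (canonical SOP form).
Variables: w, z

Σm(0, 2) = (NOT w AND NOT z) OR (w AND NOT z)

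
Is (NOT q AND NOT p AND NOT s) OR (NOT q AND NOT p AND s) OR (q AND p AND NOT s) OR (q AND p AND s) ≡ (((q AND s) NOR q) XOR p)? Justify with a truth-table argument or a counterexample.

Yes, they are equivalent — the two output columns agree on all 8 assignments:
q | p | s | Expression 1 | Expression 2
---------------------------------------
0 | 0 | 0 | 1 | 1
0 | 0 | 1 | 1 | 1
0 | 1 | 0 | 0 | 0
0 | 1 | 1 | 0 | 0
1 | 0 | 0 | 0 | 0
1 | 0 | 1 | 0 | 0
1 | 1 | 0 | 1 | 1
1 | 1 | 1 | 1 | 1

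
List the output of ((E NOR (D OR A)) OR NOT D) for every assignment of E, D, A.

E | D | A | Output
------------------
0 | 0 | 0 | 1
0 | 0 | 1 | 1
0 | 1 | 0 | 0
0 | 1 | 1 | 0
1 | 0 | 0 | 1
1 | 0 | 1 | 1
1 | 1 | 0 | 0
1 | 1 | 1 | 0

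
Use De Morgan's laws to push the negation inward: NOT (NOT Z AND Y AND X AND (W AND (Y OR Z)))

Z OR NOT Y OR NOT X OR NOT (W AND (Y OR Z))
De Morgan's: NOT(AND of terms) = OR of negations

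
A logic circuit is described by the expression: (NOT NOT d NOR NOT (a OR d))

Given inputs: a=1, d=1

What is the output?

Substituting: (NOT NOT 1 NOR NOT (1 OR 1))
= 0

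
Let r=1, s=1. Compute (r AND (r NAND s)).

Substituting: (1 AND (1 NAND 1))
= 0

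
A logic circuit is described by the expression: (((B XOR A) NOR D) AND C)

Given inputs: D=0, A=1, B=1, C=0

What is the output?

Substituting: (((1 XOR 1) NOR 0) AND 0)
= 0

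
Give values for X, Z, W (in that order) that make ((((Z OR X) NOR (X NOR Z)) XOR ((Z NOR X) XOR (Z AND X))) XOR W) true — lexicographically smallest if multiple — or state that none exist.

X=0, Z=0, W=0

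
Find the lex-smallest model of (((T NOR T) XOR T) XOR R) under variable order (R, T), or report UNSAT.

R=0, T=0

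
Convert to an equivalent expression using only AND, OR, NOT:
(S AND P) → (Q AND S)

NOT (S AND P) OR (Q AND S)
(Implication elimination: A → B = NOT A OR B)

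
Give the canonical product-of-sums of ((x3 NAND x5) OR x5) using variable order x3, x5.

ΠM() = TRUE (no maxterms)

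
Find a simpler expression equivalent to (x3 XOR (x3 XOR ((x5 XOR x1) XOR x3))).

By XOR self-cancellation ((E XOR v) XOR v = E):
= ((x5 XOR x1) XOR x3)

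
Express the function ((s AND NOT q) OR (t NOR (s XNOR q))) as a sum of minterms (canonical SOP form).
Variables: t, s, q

Σm(1, 2, 6) = (NOT t AND NOT s AND q) OR (NOT t AND s AND NOT q) OR (t AND s AND NOT q)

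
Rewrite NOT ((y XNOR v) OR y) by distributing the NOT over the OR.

NOT (y XNOR v) AND NOT y
De Morgan's: NOT(OR of terms) = AND of negations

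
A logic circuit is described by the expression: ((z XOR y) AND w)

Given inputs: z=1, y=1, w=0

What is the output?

Substituting: ((1 XOR 1) AND 0)
= 0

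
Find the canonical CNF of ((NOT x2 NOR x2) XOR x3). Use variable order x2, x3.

(x2 OR x3) AND (NOT x2 OR x3)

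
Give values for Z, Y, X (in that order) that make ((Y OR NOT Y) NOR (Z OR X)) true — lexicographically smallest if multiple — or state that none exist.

UNSATISFIABLE - no assignment makes this expression true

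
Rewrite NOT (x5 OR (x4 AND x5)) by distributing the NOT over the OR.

NOT x5 AND NOT (x4 AND x5)
De Morgan's: NOT(OR of terms) = AND of negations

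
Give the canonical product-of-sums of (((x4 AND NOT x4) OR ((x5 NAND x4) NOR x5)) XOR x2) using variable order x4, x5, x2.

ΠM(0, 2, 4, 6) = (x4 OR x5 OR x2) AND (x4 OR NOT x5 OR x2) AND (NOT x4 OR x5 OR x2) AND (NOT x4 OR NOT x5 OR x2)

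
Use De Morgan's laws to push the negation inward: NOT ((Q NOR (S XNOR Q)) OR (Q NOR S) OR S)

NOT (Q NOR (S XNOR Q)) AND NOT (Q NOR S) AND NOT S
De Morgan's: NOT(OR of terms) = AND of negations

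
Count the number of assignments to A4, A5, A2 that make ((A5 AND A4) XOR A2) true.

Satisfying assignments: (0,0,1), (0,1,1), (1,0,1), (1,1,0)
Count: 4 out of 8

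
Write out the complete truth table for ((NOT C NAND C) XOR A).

A | C | Output
--------------
0 | 0 | 1
0 | 1 | 1
1 | 0 | 0
1 | 1 | 0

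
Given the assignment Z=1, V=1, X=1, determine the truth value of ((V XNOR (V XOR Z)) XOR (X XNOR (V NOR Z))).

Substituting: ((1 XNOR (1 XOR 1)) XOR (1 XNOR (1 NOR 1)))
= 0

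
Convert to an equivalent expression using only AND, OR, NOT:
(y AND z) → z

NOT (y AND z) OR z
(Implication elimination: A → B = NOT A OR B)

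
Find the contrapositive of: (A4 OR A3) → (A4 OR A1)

Contrapositive: NOT (A4 OR A1) → NOT (A4 OR A3)
Note: A statement and its contrapositive are logically equivalent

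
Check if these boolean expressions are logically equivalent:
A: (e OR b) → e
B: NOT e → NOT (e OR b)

Yes, Contrapositive is always equivalent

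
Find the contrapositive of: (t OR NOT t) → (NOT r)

Contrapositive: r → NOT (t OR NOT t)
Note: A statement and its contrapositive are logically equivalent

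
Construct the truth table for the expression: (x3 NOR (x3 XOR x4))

x4 | x3 | Output
----------------
0 | 0 | 1
0 | 1 | 0
1 | 0 | 0
1 | 1 | 0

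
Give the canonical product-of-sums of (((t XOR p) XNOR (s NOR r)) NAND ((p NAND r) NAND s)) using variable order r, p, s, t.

ΠM(1, 4, 8, 13, 15) = (r OR p OR s OR NOT t) AND (r OR NOT p OR s OR t) AND (NOT r OR p OR s OR t) AND (NOT r OR NOT p OR s OR NOT t) AND (NOT r OR NOT p OR NOT s OR NOT t)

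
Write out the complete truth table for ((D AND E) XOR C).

D | E | C | Output
------------------
0 | 0 | 0 | 0
0 | 0 | 1 | 1
0 | 1 | 0 | 0
0 | 1 | 1 | 1
1 | 0 | 0 | 0
1 | 0 | 1 | 1
1 | 1 | 0 | 1
1 | 1 | 1 | 0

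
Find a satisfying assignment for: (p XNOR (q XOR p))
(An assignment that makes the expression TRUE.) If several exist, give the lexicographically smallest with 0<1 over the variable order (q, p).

q=0, p=0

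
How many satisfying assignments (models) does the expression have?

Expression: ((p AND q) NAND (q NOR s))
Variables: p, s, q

Satisfying assignments: (0,0,0), (0,0,1), (0,1,0), (0,1,1), (1,0,0), (1,0,1), (1,1,0), (1,1,1)
Count: 8 out of 8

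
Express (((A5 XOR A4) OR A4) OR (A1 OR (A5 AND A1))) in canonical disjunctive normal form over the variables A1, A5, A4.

(NOT A1 AND NOT A5 AND A4) OR (NOT A1 AND A5 AND NOT A4) OR (NOT A1 AND A5 AND A4) OR (A1 AND NOT A5 AND NOT A4) OR (A1 AND NOT A5 AND A4) OR (A1 AND A5 AND NOT A4) OR (A1 AND A5 AND A4)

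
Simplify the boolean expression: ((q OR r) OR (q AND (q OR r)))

By absorption (E OR (E AND v) = E):
= (q OR r)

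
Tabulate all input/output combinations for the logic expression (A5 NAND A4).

A5 | A4 | Output
----------------
0 | 0 | 1
0 | 1 | 1
1 | 0 | 1
1 | 1 | 0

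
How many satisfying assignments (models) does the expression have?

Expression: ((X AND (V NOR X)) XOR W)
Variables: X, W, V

Satisfying assignments: (0,1,0), (0,1,1), (1,1,0), (1,1,1)
Count: 4 out of 8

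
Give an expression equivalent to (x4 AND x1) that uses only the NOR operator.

((x4 NOR x4) NOR (x1 NOR x1))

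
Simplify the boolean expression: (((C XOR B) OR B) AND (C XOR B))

By absorption (E AND (E OR v) = E):
= (C XOR B)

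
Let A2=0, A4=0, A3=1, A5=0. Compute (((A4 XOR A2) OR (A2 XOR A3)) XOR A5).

Substituting: (((0 XOR 0) OR (0 XOR 1)) XOR 0)
= 1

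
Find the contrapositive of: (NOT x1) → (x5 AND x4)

Contrapositive: NOT (x5 AND x4) → x1
Note: A statement and its contrapositive are logically equivalent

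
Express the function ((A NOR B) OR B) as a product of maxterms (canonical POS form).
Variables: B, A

ΠM(1) = (B OR NOT A)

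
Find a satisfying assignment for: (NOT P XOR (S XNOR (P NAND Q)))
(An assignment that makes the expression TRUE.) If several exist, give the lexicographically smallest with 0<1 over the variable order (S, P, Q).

S=0, P=0, Q=0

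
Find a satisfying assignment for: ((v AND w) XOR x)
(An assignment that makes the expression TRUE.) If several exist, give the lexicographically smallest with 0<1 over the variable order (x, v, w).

x=0, v=1, w=1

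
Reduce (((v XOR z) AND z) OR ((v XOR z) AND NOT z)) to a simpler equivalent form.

By distribution ((E AND v) OR (E AND NOT v) = E):
= (v XOR z)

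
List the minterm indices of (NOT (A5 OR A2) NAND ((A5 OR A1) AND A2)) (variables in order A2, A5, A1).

Σm(0, 1, 2, 3, 4, 5, 6, 7) = (NOT A2 AND NOT A5 AND NOT A1) OR (NOT A2 AND NOT A5 AND A1) OR (NOT A2 AND A5 AND NOT A1) OR (NOT A2 AND A5 AND A1) OR (A2 AND NOT A5 AND NOT A1) OR (A2 AND NOT A5 AND A1) OR (A2 AND A5 AND NOT A1) OR (A2 AND A5 AND A1)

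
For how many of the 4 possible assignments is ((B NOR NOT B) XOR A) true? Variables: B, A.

Satisfying assignments: (0,1), (1,1)
Count: 2 out of 4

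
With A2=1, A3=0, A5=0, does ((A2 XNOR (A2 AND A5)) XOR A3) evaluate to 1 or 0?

Substituting: ((1 XNOR (1 AND 0)) XOR 0)
= 0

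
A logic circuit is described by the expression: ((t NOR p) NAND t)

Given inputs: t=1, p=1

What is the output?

Substituting: ((1 NOR 1) NAND 1)
= 1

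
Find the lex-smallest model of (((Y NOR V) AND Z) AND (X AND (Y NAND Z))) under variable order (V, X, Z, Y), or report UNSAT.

V=0, X=1, Z=1, Y=0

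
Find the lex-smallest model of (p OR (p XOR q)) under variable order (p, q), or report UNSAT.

p=0, q=1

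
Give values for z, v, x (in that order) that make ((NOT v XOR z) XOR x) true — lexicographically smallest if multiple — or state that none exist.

z=0, v=0, x=0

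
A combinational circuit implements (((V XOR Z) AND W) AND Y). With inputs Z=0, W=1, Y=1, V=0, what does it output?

Substituting: (((0 XOR 0) AND 1) AND 1)
= 0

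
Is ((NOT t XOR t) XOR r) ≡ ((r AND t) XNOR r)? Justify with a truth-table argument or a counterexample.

No. Counterexample: with r=1, t=1, Expression 1 = 0 but Expression 2 = 1.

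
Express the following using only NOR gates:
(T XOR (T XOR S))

((((T NOR ((((T NOR S) NOR (T NOR S)) NOR ((T NOR S) NOR (T NOR S))) NOR ((((T NOR T) NOR (S NOR S)) NOR ((T NOR T) NOR (S NOR S))) NOR (((T NOR T) NOR (S NOR S)) NOR ((T NOR T) NOR (S NOR S)))))) NOR (T NOR ((((T NOR S) NOR (T NOR S)) NOR ((T NOR S) NOR (T NOR S))) NOR ((((T NOR T) NOR (S NOR S)) NOR ((T NOR T) NOR (S NOR S))) NOR (((T NOR T) NOR (S NOR S)) NOR ((T NOR T) NOR (S NOR S))))))) NOR ((T NOR ((((T NOR S) NOR (T NOR S)) NOR ((T NOR S) NOR (T NOR S))) NOR ((((T NOR T) NOR (S NOR S)) NOR ((T NOR T) NOR (S NOR S))) NOR (((T NOR T) NOR (S NOR S)) NOR ((T NOR T) NOR (S NOR S)))))) NOR (T NOR ((((T NOR S) NOR (T NOR S)) NOR ((T NOR S) NOR (T NOR S))) NOR ((((T NOR T) NOR (S NOR S)) NOR ((T NOR T) NOR (S NOR S))) NOR (((T NOR T) NOR (S NOR S)) NOR ((T NOR T) NOR (S NOR S)))))))) NOR ((((T NOR T) NOR (((((T NOR S) NOR (T NOR S)) NOR ((T NOR S) NOR (T NOR S))) NOR ((((T NOR T) NOR (S NOR S)) NOR ((T NOR T) NOR (S NOR S))) NOR (((T NOR T) NOR (S NOR S)) NOR ((T NOR T) NOR (S NOR S))))) NOR ((((T NOR S) NOR (T NOR S)) NOR ((T NOR S) NOR (T NOR S))) NOR ((((T NOR T) NOR (S NOR S)) NOR ((T NOR T) NOR (S NOR S))) NOR (((T NOR T) NOR (S NOR S)) NOR ((T NOR T) NOR (S NOR S))))))) NOR ((T NOR T) NOR (((((T NOR S) NOR (T NOR S)) NOR ((T NOR S) NOR (T NOR S))) NOR ((((T NOR T) NOR (S NOR S)) NOR ((T NOR T) NOR (S NOR S))) NOR (((T NOR T) NOR (S NOR S)) NOR ((T NOR T) NOR (S NOR S))))) NOR ((((T NOR S) NOR (T NOR S)) NOR ((T NOR S) NOR (T NOR S))) NOR ((((T NOR T) NOR (S NOR S)) NOR ((T NOR T) NOR (S NOR S))) NOR (((T NOR T) NOR (S NOR S)) NOR ((T NOR T) NOR (S NOR S)))))))) NOR (((T NOR T) NOR (((((T NOR S) NOR (T NOR S)) NOR ((T NOR S) NOR (T NOR S))) NOR ((((T NOR T) NOR (S NOR S)) NOR ((T NOR T) NOR (S NOR S))) NOR (((T NOR T) NOR (S NOR S)) NOR ((T NOR T) NOR (S NOR S))))) NOR ((((T NOR S) NOR (T NOR S)) NOR ((T NOR S) NOR (T NOR S))) NOR ((((T NOR T) NOR (S NOR S)) NOR ((T NOR T) NOR (S NOR S))) NOR (((T NOR T) NOR (S NOR S)) NOR ((T NOR T) NOR (S NOR S))))))) NOR ((T NOR T) NOR (((((T NOR S) NOR (T NOR S)) NOR ((T NOR S) NOR (T NOR S))) NOR ((((T NOR T) NOR (S NOR S)) NOR ((T NOR T) NOR (S NOR S))) NOR (((T NOR T) NOR (S NOR S)) NOR ((T NOR T) NOR (S NOR S))))) NOR ((((T NOR S) NOR (T NOR S)) NOR ((T NOR S) NOR (T NOR S))) NOR ((((T NOR T) NOR (S NOR S)) NOR ((T NOR T) NOR (S NOR S))) NOR (((T NOR T) NOR (S NOR S)) NOR ((T NOR T) NOR (S NOR S))))))))))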